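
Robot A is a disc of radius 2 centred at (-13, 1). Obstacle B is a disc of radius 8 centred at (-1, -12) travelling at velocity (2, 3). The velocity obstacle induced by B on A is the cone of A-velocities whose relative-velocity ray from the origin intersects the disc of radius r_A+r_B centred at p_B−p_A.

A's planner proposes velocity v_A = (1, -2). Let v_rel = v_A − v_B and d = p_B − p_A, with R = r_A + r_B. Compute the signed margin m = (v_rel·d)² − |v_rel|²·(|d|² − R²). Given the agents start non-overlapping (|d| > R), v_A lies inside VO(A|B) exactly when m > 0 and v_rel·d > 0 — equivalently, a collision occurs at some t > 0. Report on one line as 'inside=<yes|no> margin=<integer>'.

d = (12, -13),  |d|² = 313;  R = 2+8 = 10,  c = 313−10² = 213
v_rel = (-1, -5),  |v_rel|² = 26;  v_rel·d = (-1)·(12) + (-5)·(-13) = 53
26·t² − 106·t + 213 = 0  ⇒  m = 53² − 26·213 = -2729
m = -2729 < 0,  v_rel·d = 53 > 0  ⇒  outside

inside=no margin=-2729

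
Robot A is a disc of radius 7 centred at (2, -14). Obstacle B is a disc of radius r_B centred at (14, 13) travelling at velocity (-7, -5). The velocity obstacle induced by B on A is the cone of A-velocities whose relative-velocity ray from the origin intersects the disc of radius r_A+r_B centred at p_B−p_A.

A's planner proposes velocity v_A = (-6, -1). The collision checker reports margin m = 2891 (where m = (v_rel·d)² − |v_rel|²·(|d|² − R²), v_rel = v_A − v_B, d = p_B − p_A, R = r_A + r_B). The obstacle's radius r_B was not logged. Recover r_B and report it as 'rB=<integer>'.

m = 2891
d = (12, 27);  v_rel = (1, 4),  |v_rel|² = 17
v_rel×d = (1)·(27) − (4)·(12) = -21
since m = R²·17 − (-21)²:  R² = (441 + 2891) / 17 = 196
R = √196 = 14  ⇒  r_B = 14 − 7 = 7

rB=7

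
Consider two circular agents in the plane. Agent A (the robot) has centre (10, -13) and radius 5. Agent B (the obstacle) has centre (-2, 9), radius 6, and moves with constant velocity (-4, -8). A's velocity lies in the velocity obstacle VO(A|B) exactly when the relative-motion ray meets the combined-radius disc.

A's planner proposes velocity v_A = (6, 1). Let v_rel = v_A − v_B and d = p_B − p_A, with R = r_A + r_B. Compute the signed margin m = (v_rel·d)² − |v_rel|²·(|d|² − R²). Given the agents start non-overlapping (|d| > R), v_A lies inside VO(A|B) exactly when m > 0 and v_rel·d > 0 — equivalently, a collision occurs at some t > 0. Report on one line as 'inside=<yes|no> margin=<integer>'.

d = (-12, 22),  |d|² = 628;  R = 5+6 = 11,  c = 628−11² = 507
v_rel = (10, 9),  |v_rel|² = 181;  v_rel·d = (10)·(-12) + (9)·(22) = 78
181·t² − 156·t + 507 = 0  ⇒  m = 78² − 181·507 = -85683
m = -85683 < 0,  v_rel·d = 78 > 0  ⇒  outside

inside=no margin=-85683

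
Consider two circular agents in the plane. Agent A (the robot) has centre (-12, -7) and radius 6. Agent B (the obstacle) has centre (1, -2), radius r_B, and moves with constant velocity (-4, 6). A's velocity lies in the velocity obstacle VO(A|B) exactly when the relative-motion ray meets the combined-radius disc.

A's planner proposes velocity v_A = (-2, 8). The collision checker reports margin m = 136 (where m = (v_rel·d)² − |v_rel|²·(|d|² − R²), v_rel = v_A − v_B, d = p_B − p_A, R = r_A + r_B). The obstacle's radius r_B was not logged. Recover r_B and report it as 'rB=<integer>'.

m = 136
d = (13, 5);  v_rel = (2, 2),  |v_rel|² = 8
v_rel×d = (2)·(5) − (2)·(13) = -16
since m = R²·8 − (-16)²:  R² = (256 + 136) / 8 = 49
R = √49 = 7  ⇒  r_B = 7 − 6 = 1

rB=1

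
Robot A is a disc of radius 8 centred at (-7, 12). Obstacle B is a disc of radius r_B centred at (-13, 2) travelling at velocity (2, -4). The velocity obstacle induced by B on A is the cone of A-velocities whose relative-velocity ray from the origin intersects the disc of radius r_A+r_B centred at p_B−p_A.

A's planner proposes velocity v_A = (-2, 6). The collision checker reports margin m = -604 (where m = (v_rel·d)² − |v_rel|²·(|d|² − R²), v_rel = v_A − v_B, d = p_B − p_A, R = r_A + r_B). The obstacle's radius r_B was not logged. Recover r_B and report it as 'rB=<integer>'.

m = -604
d = (-6, -10);  v_rel = (-4, 10),  |v_rel|² = 116
v_rel×d = (-4)·(-10) − (10)·(-6) = 100
since m = R²·116 − 100²:  R² = (10000 + -604) / 116 = 81
R = √81 = 9  ⇒  r_B = 9 − 8 = 1

rB=1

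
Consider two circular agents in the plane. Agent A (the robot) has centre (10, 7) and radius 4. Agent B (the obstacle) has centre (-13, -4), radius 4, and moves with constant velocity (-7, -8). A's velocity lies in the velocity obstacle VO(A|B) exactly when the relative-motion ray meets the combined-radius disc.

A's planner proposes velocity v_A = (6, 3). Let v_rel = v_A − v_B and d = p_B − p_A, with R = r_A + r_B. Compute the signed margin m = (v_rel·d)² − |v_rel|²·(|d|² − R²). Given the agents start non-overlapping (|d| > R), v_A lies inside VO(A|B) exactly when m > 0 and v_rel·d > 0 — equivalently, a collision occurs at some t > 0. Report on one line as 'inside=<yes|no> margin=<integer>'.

d = (-23, -11),  |d|² = 650;  R = 4+4 = 8,  c = 650−8² = 586
v_rel = (13, 11),  |v_rel|² = 290;  v_rel·d = (13)·(-23) + (11)·(-11) = -420
290·t² + 840·t + 586 = 0  ⇒  m = (-420)² − 290·586 = 6460
m = 6460 > 0,  v_rel·d = -420 < 0  ⇒  outside

inside=no margin=6460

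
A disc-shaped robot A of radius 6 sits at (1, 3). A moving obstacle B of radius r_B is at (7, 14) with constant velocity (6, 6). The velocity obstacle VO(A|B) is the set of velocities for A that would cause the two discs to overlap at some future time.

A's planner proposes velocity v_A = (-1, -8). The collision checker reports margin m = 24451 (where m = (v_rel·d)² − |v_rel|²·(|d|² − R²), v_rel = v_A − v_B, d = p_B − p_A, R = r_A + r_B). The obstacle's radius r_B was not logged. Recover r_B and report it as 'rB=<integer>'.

m = 24451
d = (6, 11);  v_rel = (-7, -14),  |v_rel|² = 245
v_rel×d = (-7)·(11) − (-14)·(6) = 7
since m = R²·245 − 7²:  R² = (49 + 24451) / 245 = 100
R = √100 = 10  ⇒  r_B = 10 − 6 = 4

rB=4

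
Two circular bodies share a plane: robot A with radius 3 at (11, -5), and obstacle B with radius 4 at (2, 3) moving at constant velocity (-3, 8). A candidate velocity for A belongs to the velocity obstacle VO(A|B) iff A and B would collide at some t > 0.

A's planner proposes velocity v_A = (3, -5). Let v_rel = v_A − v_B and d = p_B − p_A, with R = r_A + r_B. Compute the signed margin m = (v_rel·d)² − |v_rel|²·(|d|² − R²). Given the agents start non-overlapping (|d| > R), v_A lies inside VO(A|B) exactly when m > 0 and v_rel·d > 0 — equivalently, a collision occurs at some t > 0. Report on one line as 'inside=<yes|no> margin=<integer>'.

d = (-9, 8),  |d|² = 145;  R = 3+4 = 7,  c = 145−7² = 96
v_rel = (6, -13),  |v_rel|² = 205;  v_rel·d = (6)·(-9) + (-13)·(8) = -158
205·t² + 316·t + 96 = 0  ⇒  m = (-158)² − 205·96 = 5284
m = 5284 > 0,  v_rel·d = -158 < 0  ⇒  outside

inside=no margin=5284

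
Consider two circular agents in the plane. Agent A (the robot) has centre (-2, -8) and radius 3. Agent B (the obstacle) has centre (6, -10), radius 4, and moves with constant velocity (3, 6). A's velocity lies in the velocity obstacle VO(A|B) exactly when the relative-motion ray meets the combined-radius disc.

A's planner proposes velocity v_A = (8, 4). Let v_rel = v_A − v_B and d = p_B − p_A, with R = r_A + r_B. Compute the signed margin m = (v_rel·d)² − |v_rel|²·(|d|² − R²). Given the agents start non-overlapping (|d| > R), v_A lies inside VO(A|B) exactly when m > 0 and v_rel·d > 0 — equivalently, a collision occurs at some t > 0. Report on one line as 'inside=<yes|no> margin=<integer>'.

d = (8, -2),  |d|² = 68;  R = 3+4 = 7,  c = 68−7² = 19
v_rel = (5, -2),  |v_rel|² = 29;  v_rel·d = (5)·(8) + (-2)·(-2) = 44
29·t² − 88·t + 19 = 0  ⇒  m = 44² − 29·19 = 1385
m = 1385 > 0,  v_rel·d = 44 > 0  ⇒  inside

inside=yes margin=1385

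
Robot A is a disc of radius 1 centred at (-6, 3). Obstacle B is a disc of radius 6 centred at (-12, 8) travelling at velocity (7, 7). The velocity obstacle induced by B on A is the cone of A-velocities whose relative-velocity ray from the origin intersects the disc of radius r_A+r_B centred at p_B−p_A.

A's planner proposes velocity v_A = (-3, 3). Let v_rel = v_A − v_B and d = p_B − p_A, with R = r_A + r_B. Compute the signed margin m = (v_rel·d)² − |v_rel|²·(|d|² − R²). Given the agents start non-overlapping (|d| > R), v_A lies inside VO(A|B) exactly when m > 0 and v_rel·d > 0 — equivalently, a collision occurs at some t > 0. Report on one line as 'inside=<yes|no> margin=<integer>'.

d = (-6, 5),  |d|² = 61;  R = 1+6 = 7,  c = 61−7² = 12
v_rel = (-10, -4),  |v_rel|² = 116;  v_rel·d = (-10)·(-6) + (-4)·(5) = 40
116·t² − 80·t + 12 = 0  ⇒  m = 40² − 116·12 = 208
m = 208 > 0,  v_rel·d = 40 > 0  ⇒  inside

inside=yes margin=208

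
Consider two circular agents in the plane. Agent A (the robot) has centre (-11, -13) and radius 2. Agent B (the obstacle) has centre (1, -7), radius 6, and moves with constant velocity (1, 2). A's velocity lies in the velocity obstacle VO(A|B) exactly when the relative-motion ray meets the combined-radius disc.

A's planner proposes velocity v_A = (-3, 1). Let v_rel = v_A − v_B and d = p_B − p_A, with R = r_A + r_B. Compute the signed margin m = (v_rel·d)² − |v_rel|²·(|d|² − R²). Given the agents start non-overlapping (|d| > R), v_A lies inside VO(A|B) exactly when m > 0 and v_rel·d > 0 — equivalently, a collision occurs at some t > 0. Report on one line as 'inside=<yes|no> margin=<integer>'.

d = (12, 6),  |d|² = 180;  R = 2+6 = 8,  c = 180−8² = 116
v_rel = (-4, -1),  |v_rel|² = 17;  v_rel·d = (-4)·(12) + (-1)·(6) = -54
17·t² + 108·t + 116 = 0  ⇒  m = (-54)² − 17·116 = 944
m = 944 > 0,  v_rel·d = -54 < 0  ⇒  outside

inside=no margin=944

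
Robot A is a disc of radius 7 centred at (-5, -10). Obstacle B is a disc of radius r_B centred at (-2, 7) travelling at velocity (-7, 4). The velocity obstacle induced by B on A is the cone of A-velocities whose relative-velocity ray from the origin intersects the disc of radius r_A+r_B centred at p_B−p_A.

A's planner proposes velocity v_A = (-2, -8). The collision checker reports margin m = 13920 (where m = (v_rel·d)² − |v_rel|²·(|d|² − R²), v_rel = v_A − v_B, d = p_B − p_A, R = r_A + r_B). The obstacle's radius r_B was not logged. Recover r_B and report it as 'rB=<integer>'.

m = 13920
d = (3, 17);  v_rel = (5, -12),  |v_rel|² = 169
v_rel×d = (5)·(17) − (-12)·(3) = 121
since m = R²·169 − 121²:  R² = (14641 + 13920) / 169 = 169
R = √169 = 13  ⇒  r_B = 13 − 7 = 6

rB=6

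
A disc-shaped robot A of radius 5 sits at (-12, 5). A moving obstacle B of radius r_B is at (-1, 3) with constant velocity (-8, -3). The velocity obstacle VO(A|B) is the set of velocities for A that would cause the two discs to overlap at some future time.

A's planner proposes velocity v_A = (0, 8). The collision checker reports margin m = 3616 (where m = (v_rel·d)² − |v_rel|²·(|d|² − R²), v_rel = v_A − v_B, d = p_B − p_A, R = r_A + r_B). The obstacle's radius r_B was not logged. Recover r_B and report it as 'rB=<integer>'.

m = 3616
d = (11, -2);  v_rel = (8, 11),  |v_rel|² = 185
v_rel×d = (8)·(-2) − (11)·(11) = -137
since m = R²·185 − (-137)²:  R² = (18769 + 3616) / 185 = 121
R = √121 = 11  ⇒  r_B = 11 − 5 = 6

rB=6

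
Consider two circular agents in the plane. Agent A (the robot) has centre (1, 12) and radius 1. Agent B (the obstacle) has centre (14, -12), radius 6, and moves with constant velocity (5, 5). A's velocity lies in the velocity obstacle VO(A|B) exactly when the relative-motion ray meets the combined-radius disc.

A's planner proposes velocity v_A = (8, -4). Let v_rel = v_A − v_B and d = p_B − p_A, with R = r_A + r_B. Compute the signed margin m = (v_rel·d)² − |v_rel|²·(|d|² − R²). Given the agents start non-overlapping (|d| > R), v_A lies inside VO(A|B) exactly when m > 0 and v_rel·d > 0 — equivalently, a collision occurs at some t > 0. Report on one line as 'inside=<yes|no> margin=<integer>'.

d = (13, -24),  |d|² = 745;  R = 1+6 = 7,  c = 745−7² = 696
v_rel = (3, -9),  |v_rel|² = 90;  v_rel·d = (3)·(13) + (-9)·(-24) = 255
90·t² − 510·t + 696 = 0  ⇒  m = 255² − 90·696 = 2385
m = 2385 > 0,  v_rel·d = 255 > 0  ⇒  inside

inside=yes margin=2385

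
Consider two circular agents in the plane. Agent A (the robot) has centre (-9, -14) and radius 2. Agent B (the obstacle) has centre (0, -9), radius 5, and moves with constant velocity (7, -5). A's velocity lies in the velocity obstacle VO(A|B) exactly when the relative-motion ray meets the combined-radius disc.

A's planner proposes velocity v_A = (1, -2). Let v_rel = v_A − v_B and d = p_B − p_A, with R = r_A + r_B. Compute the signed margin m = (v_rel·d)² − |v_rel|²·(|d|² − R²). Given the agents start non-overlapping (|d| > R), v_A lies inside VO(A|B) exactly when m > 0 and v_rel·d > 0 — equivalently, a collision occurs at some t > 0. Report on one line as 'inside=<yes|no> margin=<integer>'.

d = (9, 5),  |d|² = 106;  R = 2+5 = 7,  c = 106−7² = 57
v_rel = (-6, 3),  |v_rel|² = 45;  v_rel·d = (-6)·(9) + (3)·(5) = -39
45·t² + 78·t + 57 = 0  ⇒  m = (-39)² − 45·57 = -1044
m = -1044 < 0,  v_rel·d = -39 < 0  ⇒  outside

inside=no margin=-1044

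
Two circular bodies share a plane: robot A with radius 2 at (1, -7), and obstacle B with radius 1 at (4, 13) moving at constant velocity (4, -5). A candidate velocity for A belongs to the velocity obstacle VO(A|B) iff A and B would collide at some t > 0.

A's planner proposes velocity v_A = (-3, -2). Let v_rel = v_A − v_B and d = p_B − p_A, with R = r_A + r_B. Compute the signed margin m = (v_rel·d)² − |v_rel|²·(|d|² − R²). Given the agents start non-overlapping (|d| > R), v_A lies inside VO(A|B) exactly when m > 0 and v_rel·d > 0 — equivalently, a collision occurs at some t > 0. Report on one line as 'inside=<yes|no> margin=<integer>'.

d = (3, 20),  |d|² = 409;  R = 2+1 = 3,  c = 409−3² = 400
v_rel = (-7, 3),  |v_rel|² = 58;  v_rel·d = (-7)·(3) + (3)·(20) = 39
58·t² − 78·t + 400 = 0  ⇒  m = 39² − 58·400 = -21679
m = -21679 < 0,  v_rel·d = 39 > 0  ⇒  outside

inside=no margin=-21679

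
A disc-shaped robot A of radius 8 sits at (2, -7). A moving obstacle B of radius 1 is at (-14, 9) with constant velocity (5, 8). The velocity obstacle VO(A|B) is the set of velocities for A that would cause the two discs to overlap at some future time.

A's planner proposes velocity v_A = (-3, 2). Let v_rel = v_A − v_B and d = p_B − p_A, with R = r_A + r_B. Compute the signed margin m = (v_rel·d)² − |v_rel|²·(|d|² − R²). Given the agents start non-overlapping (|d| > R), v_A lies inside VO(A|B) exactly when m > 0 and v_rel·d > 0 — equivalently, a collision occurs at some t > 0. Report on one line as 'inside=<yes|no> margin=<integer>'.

d = (-16, 16),  |d|² = 512;  R = 8+1 = 9,  c = 512−9² = 431
v_rel = (-8, -6),  |v_rel|² = 100;  v_rel·d = (-8)·(-16) + (-6)·(16) = 32
100·t² − 64·t + 431 = 0  ⇒  m = 32² − 100·431 = -42076
m = -42076 < 0,  v_rel·d = 32 > 0  ⇒  outside

inside=no margin=-42076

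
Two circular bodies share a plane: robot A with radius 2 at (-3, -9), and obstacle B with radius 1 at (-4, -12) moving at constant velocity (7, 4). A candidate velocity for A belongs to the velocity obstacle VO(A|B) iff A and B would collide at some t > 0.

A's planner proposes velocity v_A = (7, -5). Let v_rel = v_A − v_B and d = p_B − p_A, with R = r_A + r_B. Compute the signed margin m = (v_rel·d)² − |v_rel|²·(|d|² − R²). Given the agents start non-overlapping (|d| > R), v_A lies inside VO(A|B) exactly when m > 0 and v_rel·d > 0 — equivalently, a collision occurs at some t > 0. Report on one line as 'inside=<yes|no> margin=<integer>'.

d = (-1, -3),  |d|² = 10;  R = 2+1 = 3,  c = 10−3² = 1
v_rel = (0, -9),  |v_rel|² = 81;  v_rel·d = (0)·(-1) + (-9)·(-3) = 27
81·t² − 54·t + 1 = 0  ⇒  m = 27² − 81·1 = 648
m = 648 > 0,  v_rel·d = 27 > 0  ⇒  inside

inside=yes margin=648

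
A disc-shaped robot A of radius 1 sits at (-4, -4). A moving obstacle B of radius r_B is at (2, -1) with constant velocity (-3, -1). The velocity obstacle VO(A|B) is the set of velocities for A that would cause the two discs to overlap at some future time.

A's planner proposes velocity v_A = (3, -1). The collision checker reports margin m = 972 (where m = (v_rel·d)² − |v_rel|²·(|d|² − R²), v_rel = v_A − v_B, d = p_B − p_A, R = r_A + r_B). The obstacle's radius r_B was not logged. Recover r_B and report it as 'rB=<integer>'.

m = 972
d = (6, 3);  v_rel = (6, 0),  |v_rel|² = 36
v_rel×d = (6)·(3) − (0)·(6) = 18
since m = R²·36 − 18²:  R² = (324 + 972) / 36 = 36
R = √36 = 6  ⇒  r_B = 6 − 1 = 5

rB=5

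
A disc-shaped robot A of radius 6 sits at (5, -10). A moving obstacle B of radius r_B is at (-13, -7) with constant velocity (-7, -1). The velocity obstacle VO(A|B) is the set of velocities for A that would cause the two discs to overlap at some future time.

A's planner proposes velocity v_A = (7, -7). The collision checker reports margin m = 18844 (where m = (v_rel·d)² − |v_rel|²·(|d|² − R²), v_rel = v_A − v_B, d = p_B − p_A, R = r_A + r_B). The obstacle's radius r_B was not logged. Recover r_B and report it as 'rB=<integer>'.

m = 18844
d = (-18, 3);  v_rel = (14, -6),  |v_rel|² = 232
v_rel×d = (14)·(3) − (-6)·(-18) = -66
since m = R²·232 − (-66)²:  R² = (4356 + 18844) / 232 = 100
R = √100 = 10  ⇒  r_B = 10 − 6 = 4

rB=4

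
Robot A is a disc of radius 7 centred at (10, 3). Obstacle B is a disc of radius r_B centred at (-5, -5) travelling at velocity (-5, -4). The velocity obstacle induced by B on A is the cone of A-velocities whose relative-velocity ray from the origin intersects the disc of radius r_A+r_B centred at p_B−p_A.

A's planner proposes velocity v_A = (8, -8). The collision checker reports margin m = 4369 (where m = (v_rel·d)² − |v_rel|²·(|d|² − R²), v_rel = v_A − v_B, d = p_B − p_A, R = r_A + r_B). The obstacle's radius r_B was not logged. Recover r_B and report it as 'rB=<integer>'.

m = 4369
d = (-15, -8);  v_rel = (13, -4),  |v_rel|² = 185
v_rel×d = (13)·(-8) − (-4)·(-15) = -164
since m = R²·185 − (-164)²:  R² = (26896 + 4369) / 185 = 169
R = √169 = 13  ⇒  r_B = 13 − 7 = 6

rB=6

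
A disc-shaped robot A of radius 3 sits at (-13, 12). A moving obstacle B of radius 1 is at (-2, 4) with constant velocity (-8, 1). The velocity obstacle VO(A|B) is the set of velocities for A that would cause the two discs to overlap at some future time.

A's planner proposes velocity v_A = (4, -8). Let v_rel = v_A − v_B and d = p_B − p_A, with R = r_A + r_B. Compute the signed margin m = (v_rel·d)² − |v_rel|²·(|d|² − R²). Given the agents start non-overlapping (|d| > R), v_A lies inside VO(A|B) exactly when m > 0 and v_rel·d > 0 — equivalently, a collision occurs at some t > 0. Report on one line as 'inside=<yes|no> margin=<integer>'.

d = (11, -8),  |d|² = 185;  R = 3+1 = 4,  c = 185−4² = 169
v_rel = (12, -9),  |v_rel|² = 225;  v_rel·d = (12)·(11) + (-9)·(-8) = 204
225·t² − 408·t + 169 = 0  ⇒  m = 204² − 225·169 = 3591
m = 3591 > 0,  v_rel·d = 204 > 0  ⇒  inside

inside=yes margin=3591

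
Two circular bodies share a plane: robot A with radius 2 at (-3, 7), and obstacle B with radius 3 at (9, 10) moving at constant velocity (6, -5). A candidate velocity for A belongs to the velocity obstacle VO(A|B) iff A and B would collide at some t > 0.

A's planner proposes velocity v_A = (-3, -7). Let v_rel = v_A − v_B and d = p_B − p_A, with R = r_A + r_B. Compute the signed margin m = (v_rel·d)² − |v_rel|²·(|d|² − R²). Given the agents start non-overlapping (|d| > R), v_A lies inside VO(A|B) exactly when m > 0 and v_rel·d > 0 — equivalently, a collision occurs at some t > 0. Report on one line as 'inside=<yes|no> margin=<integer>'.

d = (12, 3),  |d|² = 153;  R = 2+3 = 5,  c = 153−5² = 128
v_rel = (-9, -2),  |v_rel|² = 85;  v_rel·d = (-9)·(12) + (-2)·(3) = -114
85·t² + 228·t + 128 = 0  ⇒  m = (-114)² − 85·128 = 2116
m = 2116 > 0,  v_rel·d = -114 < 0  ⇒  outside

inside=no margin=2116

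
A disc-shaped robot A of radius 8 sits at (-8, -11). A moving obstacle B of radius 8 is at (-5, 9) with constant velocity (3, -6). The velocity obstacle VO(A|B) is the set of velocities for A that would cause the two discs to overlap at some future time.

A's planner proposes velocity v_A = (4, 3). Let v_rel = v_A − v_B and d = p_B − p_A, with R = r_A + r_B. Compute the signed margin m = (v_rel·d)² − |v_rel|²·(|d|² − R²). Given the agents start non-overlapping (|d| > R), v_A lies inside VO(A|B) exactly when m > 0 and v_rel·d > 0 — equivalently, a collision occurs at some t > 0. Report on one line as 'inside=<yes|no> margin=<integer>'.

d = (3, 20),  |d|² = 409;  R = 8+8 = 16,  c = 409−16² = 153
v_rel = (1, 9),  |v_rel|² = 82;  v_rel·d = (1)·(3) + (9)·(20) = 183
82·t² − 366·t + 153 = 0  ⇒  m = 183² − 82·153 = 20943
m = 20943 > 0,  v_rel·d = 183 > 0  ⇒  inside

inside=yes margin=20943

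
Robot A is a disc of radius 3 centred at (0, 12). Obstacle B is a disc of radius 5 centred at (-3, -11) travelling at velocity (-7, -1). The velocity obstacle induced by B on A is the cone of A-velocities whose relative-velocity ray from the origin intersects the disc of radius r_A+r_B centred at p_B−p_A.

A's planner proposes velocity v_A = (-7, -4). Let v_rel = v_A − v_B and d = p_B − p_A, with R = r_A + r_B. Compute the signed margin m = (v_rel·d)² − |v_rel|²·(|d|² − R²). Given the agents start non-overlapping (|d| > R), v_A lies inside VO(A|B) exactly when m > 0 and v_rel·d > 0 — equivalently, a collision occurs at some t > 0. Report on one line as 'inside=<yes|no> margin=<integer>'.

d = (-3, -23),  |d|² = 538;  R = 3+5 = 8,  c = 538−8² = 474
v_rel = (0, -3),  |v_rel|² = 9;  v_rel·d = (0)·(-3) + (-3)·(-23) = 69
9·t² − 138·t + 474 = 0  ⇒  m = 69² − 9·474 = 495
m = 495 > 0,  v_rel·d = 69 > 0  ⇒  inside

inside=yes margin=495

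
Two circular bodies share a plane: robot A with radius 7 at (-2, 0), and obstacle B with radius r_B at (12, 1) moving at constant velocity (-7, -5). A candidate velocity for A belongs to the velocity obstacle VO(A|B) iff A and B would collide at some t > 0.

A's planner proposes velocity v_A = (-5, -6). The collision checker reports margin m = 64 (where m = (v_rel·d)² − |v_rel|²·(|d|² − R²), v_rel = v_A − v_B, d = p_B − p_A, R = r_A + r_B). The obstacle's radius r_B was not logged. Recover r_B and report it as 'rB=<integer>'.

m = 64
d = (14, 1);  v_rel = (2, -1),  |v_rel|² = 5
v_rel×d = (2)·(1) − (-1)·(14) = 16
since m = R²·5 − 16²:  R² = (256 + 64) / 5 = 64
R = √64 = 8  ⇒  r_B = 8 − 7 = 1

rB=1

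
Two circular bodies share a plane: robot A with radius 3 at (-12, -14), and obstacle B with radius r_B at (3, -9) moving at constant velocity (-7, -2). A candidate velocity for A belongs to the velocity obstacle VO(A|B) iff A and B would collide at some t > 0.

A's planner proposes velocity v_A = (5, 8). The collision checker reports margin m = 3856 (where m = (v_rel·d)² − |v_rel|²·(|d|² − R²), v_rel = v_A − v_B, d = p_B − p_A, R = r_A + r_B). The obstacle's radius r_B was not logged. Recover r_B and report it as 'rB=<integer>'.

m = 3856
d = (15, 5);  v_rel = (12, 10),  |v_rel|² = 244
v_rel×d = (12)·(5) − (10)·(15) = -90
since m = R²·244 − (-90)²:  R² = (8100 + 3856) / 244 = 49
R = √49 = 7  ⇒  r_B = 7 − 3 = 4

rB=4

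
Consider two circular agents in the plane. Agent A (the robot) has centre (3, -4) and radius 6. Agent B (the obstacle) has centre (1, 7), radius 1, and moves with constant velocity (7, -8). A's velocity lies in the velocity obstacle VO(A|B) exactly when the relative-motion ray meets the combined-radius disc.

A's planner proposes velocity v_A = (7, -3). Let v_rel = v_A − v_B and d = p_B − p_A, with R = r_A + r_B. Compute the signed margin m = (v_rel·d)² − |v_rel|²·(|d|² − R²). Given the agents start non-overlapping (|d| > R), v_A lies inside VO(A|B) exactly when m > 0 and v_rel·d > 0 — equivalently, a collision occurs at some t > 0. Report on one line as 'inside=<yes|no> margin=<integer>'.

d = (-2, 11),  |d|² = 125;  R = 6+1 = 7,  c = 125−7² = 76
v_rel = (0, 5),  |v_rel|² = 25;  v_rel·d = (0)·(-2) + (5)·(11) = 55
25·t² − 110·t + 76 = 0  ⇒  m = 55² − 25·76 = 1125
m = 1125 > 0,  v_rel·d = 55 > 0  ⇒  inside

inside=yes margin=1125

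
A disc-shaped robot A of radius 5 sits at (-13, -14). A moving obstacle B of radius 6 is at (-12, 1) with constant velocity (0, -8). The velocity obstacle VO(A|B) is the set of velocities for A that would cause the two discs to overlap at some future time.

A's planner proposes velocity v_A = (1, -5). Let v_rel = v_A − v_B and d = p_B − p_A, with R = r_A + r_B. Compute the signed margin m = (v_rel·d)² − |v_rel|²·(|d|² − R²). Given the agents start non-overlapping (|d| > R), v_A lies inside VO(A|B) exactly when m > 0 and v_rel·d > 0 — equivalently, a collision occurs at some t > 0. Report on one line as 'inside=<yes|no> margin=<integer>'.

d = (1, 15),  |d|² = 226;  R = 5+6 = 11,  c = 226−11² = 105
v_rel = (1, 3),  |v_rel|² = 10;  v_rel·d = (1)·(1) + (3)·(15) = 46
10·t² − 92·t + 105 = 0  ⇒  m = 46² − 10·105 = 1066
m = 1066 > 0,  v_rel·d = 46 > 0  ⇒  inside

inside=yes margin=1066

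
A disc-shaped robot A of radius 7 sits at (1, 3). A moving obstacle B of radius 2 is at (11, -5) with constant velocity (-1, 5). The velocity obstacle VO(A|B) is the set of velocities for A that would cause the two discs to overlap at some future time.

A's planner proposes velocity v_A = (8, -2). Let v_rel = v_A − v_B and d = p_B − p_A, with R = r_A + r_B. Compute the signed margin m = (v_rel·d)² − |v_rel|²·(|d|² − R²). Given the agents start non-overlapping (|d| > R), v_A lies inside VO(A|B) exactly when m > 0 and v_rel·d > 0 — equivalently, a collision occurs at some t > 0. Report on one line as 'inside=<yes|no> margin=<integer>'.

d = (10, -8),  |d|² = 164;  R = 7+2 = 9,  c = 164−9² = 83
v_rel = (9, -7),  |v_rel|² = 130;  v_rel·d = (9)·(10) + (-7)·(-8) = 146
130·t² − 292·t + 83 = 0  ⇒  m = 146² − 130·83 = 10526
m = 10526 > 0,  v_rel·d = 146 > 0  ⇒  inside

inside=yes margin=10526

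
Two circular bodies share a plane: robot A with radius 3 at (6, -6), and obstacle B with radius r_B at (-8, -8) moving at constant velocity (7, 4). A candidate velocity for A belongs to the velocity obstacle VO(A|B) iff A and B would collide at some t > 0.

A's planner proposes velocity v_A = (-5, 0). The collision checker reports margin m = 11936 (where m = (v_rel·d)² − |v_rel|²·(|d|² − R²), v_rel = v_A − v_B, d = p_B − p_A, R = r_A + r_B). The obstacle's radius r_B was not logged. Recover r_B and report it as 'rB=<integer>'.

m = 11936
d = (-14, -2);  v_rel = (-12, -4),  |v_rel|² = 160
v_rel×d = (-12)·(-2) − (-4)·(-14) = -32
since m = R²·160 − (-32)²:  R² = (1024 + 11936) / 160 = 81
R = √81 = 9  ⇒  r_B = 9 − 3 = 6

rB=6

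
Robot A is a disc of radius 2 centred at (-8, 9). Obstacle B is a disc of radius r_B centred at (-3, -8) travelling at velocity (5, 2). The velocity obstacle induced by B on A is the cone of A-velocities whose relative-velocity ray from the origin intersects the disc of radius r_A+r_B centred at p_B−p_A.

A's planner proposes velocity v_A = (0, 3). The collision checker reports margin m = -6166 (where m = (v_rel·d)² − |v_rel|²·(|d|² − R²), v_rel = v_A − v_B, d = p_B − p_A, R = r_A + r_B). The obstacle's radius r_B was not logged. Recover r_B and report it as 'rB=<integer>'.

m = -6166
d = (5, -17);  v_rel = (-5, 1),  |v_rel|² = 26
v_rel×d = (-5)·(-17) − (1)·(5) = 80
since m = R²·26 − 80²:  R² = (6400 + -6166) / 26 = 9
R = √9 = 3  ⇒  r_B = 3 − 2 = 1

rB=1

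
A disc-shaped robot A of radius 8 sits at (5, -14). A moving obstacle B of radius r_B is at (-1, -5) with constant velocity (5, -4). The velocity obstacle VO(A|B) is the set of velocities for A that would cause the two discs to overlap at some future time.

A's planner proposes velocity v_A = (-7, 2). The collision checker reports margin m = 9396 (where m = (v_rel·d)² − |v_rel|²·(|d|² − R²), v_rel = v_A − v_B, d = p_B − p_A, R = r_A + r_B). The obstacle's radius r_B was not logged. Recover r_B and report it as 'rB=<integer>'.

m = 9396
d = (-6, 9);  v_rel = (-12, 6),  |v_rel|² = 180
v_rel×d = (-12)·(9) − (6)·(-6) = -72
since m = R²·180 − (-72)²:  R² = (5184 + 9396) / 180 = 81
R = √81 = 9  ⇒  r_B = 9 − 8 = 1

rB=1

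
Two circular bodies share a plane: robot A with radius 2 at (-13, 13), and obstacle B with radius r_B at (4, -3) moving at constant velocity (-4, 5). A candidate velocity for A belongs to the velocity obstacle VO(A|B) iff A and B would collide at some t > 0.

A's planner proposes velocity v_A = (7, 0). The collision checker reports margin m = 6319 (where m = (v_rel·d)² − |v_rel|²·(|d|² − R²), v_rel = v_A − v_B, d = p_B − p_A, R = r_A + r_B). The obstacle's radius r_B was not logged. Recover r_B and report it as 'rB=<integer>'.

m = 6319
d = (17, -16);  v_rel = (11, -5),  |v_rel|² = 146
v_rel×d = (11)·(-16) − (-5)·(17) = -91
since m = R²·146 − (-91)²:  R² = (8281 + 6319) / 146 = 100
R = √100 = 10  ⇒  r_B = 10 − 2 = 8

rB=8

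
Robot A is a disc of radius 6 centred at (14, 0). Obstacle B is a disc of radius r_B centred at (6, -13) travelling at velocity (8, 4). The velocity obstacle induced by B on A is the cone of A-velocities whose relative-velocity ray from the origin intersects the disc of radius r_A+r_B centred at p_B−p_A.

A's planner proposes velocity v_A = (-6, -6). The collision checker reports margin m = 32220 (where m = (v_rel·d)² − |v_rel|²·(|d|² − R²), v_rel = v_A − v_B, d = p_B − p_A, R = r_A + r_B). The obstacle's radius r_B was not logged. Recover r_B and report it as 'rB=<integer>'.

m = 32220
d = (-8, -13);  v_rel = (-14, -10),  |v_rel|² = 296
v_rel×d = (-14)·(-13) − (-10)·(-8) = 102
since m = R²·296 − 102²:  R² = (10404 + 32220) / 296 = 144
R = √144 = 12  ⇒  r_B = 12 − 6 = 6

rB=6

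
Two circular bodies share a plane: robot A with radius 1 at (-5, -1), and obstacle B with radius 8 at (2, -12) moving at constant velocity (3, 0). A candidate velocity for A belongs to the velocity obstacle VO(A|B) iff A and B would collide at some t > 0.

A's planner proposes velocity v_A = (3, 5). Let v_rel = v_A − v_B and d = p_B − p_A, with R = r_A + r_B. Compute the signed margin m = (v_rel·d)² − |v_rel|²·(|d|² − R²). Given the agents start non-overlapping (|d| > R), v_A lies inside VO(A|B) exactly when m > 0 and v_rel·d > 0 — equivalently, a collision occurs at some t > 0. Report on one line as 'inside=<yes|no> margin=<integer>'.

d = (7, -11),  |d|² = 170;  R = 1+8 = 9,  c = 170−9² = 89
v_rel = (0, 5),  |v_rel|² = 25;  v_rel·d = (0)·(7) + (5)·(-11) = -55
25·t² + 110·t + 89 = 0  ⇒  m = (-55)² − 25·89 = 800
m = 800 > 0,  v_rel·d = -55 < 0  ⇒  outside

inside=no margin=800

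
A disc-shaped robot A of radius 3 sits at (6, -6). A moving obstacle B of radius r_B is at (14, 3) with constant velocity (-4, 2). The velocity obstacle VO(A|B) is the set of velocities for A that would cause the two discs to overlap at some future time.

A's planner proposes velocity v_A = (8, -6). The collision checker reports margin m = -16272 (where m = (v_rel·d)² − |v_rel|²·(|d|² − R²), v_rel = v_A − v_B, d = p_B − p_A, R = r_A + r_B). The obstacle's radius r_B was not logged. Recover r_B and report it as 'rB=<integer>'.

m = -16272
d = (8, 9);  v_rel = (12, -8),  |v_rel|² = 208
v_rel×d = (12)·(9) − (-8)·(8) = 172
since m = R²·208 − 172²:  R² = (29584 + -16272) / 208 = 64
R = √64 = 8  ⇒  r_B = 8 − 3 = 5

rB=5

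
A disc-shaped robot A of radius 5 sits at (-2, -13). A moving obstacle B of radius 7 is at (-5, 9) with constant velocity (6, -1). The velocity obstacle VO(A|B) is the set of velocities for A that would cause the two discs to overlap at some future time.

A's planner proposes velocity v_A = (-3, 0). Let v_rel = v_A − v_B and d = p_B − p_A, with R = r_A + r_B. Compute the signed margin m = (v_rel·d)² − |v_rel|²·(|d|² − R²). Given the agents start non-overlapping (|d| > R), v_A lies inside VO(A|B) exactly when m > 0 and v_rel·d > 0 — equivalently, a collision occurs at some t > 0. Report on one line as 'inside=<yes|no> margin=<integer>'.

d = (-3, 22),  |d|² = 493;  R = 5+7 = 12,  c = 493−12² = 349
v_rel = (-9, 1),  |v_rel|² = 82;  v_rel·d = (-9)·(-3) + (1)·(22) = 49
82·t² − 98·t + 349 = 0  ⇒  m = 49² − 82·349 = -26217
m = -26217 < 0,  v_rel·d = 49 > 0  ⇒  outside

inside=no margin=-26217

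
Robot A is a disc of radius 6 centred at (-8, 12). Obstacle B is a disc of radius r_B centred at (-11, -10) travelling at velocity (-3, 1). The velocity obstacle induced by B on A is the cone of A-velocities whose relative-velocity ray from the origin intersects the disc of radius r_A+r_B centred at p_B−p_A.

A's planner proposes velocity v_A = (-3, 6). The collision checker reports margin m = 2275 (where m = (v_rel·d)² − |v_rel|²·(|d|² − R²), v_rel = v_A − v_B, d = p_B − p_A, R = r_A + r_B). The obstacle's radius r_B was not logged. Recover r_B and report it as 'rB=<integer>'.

m = 2275
d = (-3, -22);  v_rel = (0, 5),  |v_rel|² = 25
v_rel×d = (0)·(-22) − (5)·(-3) = 15
since m = R²·25 − 15²:  R² = (225 + 2275) / 25 = 100
R = √100 = 10  ⇒  r_B = 10 − 6 = 4

rB=4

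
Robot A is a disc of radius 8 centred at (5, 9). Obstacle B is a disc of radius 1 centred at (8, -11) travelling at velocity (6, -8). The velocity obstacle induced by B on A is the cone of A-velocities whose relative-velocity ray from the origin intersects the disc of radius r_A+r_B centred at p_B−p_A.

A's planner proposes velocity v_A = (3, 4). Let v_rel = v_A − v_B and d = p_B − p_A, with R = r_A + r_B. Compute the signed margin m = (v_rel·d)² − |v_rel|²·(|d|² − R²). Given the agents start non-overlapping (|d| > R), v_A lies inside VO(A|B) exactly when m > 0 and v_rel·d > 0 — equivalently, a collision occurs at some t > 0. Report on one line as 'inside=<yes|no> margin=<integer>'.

d = (3, -20),  |d|² = 409;  R = 8+1 = 9,  c = 409−9² = 328
v_rel = (-3, 12),  |v_rel|² = 153;  v_rel·d = (-3)·(3) + (12)·(-20) = -249
153·t² + 498·t + 328 = 0  ⇒  m = (-249)² − 153·328 = 11817
m = 11817 > 0,  v_rel·d = -249 < 0  ⇒  outside

inside=no margin=11817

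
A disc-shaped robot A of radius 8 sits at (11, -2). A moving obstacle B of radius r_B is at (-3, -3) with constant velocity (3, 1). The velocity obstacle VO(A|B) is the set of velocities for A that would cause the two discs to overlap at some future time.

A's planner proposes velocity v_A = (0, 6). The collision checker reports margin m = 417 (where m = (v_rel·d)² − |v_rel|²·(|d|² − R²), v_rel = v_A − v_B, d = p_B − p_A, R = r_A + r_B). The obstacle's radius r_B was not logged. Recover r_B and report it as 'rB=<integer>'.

m = 417
d = (-14, -1);  v_rel = (-3, 5),  |v_rel|² = 34
v_rel×d = (-3)·(-1) − (5)·(-14) = 73
since m = R²·34 − 73²:  R² = (5329 + 417) / 34 = 169
R = √169 = 13  ⇒  r_B = 13 − 8 = 5

rB=5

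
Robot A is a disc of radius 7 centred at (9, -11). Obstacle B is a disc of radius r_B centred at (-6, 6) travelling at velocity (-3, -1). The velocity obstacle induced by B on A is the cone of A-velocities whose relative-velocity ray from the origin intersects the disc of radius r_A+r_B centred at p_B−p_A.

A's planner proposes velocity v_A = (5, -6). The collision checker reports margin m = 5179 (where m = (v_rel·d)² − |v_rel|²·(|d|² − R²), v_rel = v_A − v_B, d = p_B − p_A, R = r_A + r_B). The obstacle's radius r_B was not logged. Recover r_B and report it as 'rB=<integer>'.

m = 5179
d = (-15, 17);  v_rel = (8, -5),  |v_rel|² = 89
v_rel×d = (8)·(17) − (-5)·(-15) = 61
since m = R²·89 − 61²:  R² = (3721 + 5179) / 89 = 100
R = √100 = 10  ⇒  r_B = 10 − 7 = 3

rB=3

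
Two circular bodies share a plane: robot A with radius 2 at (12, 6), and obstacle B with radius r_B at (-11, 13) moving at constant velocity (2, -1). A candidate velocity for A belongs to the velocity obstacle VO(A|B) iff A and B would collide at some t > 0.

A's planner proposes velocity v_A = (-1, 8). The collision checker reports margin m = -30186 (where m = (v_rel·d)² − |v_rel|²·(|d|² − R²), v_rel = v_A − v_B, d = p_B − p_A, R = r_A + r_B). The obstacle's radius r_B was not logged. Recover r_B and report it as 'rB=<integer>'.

m = -30186
d = (-23, 7);  v_rel = (-3, 9),  |v_rel|² = 90
v_rel×d = (-3)·(7) − (9)·(-23) = 186
since m = R²·90 − 186²:  R² = (34596 + -30186) / 90 = 49
R = √49 = 7  ⇒  r_B = 7 − 2 = 5

rB=5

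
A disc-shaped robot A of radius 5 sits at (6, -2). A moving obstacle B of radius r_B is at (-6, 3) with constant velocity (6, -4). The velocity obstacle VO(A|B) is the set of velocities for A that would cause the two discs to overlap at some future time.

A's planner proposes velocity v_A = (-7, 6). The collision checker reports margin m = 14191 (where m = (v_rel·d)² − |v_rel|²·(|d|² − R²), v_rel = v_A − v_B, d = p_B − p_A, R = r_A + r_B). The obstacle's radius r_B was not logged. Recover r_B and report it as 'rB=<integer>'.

m = 14191
d = (-12, 5);  v_rel = (-13, 10),  |v_rel|² = 269
v_rel×d = (-13)·(5) − (10)·(-12) = 55
since m = R²·269 − 55²:  R² = (3025 + 14191) / 269 = 64
R = √64 = 8  ⇒  r_B = 8 − 5 = 3

rB=3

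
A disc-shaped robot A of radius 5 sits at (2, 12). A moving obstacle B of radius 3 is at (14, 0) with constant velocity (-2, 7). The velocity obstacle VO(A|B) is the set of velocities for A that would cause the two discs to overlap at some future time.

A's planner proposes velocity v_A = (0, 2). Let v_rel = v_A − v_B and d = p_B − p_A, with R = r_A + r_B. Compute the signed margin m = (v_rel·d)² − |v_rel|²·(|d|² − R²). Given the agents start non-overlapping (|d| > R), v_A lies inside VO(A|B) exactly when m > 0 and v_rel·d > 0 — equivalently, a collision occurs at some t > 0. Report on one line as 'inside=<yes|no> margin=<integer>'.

d = (12, -12),  |d|² = 288;  R = 5+3 = 8,  c = 288−8² = 224
v_rel = (2, -5),  |v_rel|² = 29;  v_rel·d = (2)·(12) + (-5)·(-12) = 84
29·t² − 168·t + 224 = 0  ⇒  m = 84² − 29·224 = 560
m = 560 > 0,  v_rel·d = 84 > 0  ⇒  inside

inside=yes margin=560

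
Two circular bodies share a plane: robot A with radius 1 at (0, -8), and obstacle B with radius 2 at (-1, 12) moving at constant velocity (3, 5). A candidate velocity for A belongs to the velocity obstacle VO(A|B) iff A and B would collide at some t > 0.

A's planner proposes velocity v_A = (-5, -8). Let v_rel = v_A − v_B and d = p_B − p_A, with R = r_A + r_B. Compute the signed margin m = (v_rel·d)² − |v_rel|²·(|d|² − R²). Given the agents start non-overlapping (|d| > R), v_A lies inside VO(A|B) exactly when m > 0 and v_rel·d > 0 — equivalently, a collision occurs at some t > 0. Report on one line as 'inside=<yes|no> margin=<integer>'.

d = (-1, 20),  |d|² = 401;  R = 1+2 = 3,  c = 401−3² = 392
v_rel = (-8, -13),  |v_rel|² = 233;  v_rel·d = (-8)·(-1) + (-13)·(20) = -252
233·t² + 504·t + 392 = 0  ⇒  m = (-252)² − 233·392 = -27832
m = -27832 < 0,  v_rel·d = -252 < 0  ⇒  outside

inside=no margin=-27832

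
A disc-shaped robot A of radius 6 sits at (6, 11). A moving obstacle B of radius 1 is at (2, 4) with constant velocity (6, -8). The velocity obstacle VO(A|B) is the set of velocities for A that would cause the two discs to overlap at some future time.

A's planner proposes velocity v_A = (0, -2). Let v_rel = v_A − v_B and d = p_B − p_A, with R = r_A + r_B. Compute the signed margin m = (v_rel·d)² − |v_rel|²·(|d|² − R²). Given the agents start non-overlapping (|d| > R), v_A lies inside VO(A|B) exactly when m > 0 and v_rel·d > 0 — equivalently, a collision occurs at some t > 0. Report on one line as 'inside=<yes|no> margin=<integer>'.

d = (-4, -7),  |d|² = 65;  R = 6+1 = 7,  c = 65−7² = 16
v_rel = (-6, 6),  |v_rel|² = 72;  v_rel·d = (-6)·(-4) + (6)·(-7) = -18
72·t² + 36·t + 16 = 0  ⇒  m = (-18)² − 72·16 = -828
m = -828 < 0,  v_rel·d = -18 < 0  ⇒  outside

inside=no margin=-828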